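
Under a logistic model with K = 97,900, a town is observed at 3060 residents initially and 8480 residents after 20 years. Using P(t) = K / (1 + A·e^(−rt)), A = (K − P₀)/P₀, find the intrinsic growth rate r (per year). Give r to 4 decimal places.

r ≈ 0.0539 per year

A = (97900 − 3060)/3060 = 30.99346
8480 = 97900/(1 + 30.99346·e^(−r·20)) → e^(−20r) = (11.54481 − 1)/30.99346 = 0.340227
r = −ln(0.340227)/20 = 1.07814/20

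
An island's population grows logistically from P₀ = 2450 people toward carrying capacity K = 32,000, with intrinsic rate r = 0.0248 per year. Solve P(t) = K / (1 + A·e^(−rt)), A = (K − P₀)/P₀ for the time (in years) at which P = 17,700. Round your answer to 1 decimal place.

A = (32000 − 2450)/2450 = 12.06122
17700 = 32000/(1 + 12.06122·e^(−0.0248t)) → 1 + 12.06122·e^(−0.0248t) = 1.80791
e^(−0.0248t) = 0.066984 → t = ln(14.92893)/0.0248 = 2.7033/0.0248

t ≈ 109.0 years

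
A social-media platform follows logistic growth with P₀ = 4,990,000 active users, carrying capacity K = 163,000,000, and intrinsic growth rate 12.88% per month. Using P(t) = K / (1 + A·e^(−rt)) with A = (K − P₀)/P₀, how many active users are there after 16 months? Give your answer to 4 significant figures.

A = (163000000 − 4990000)/4990000 = 31.66533
P(16) = 163000000 / (1 + 31.66533·e^(−0.1288·16)) = 163000000 / (1 + 31.66533·0.127352)
= 163000000 / 5.03264 ≈ 32388537.22

≈ 32,390,000 active users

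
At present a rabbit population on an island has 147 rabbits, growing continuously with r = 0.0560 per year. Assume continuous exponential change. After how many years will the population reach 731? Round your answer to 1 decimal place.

731 = 147 · e^(0.056·t)
t = ln(731/147) / 0.056 = ln(4.97279) / 0.056 = 1.60398 / 0.056

t ≈ 28.6 years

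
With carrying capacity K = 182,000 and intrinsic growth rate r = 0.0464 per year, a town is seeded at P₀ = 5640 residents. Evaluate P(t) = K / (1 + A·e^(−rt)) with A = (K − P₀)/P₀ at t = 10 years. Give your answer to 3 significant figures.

A = (182000 − 5640)/5640 = 31.2695
P(10) = 182000 / (1 + 31.2695·e^(−0.0464·10)) = 182000 / (1 + 31.2695·0.628764)
= 182000 / 20.66112 ≈ 8808.81

≈ 8,810 residents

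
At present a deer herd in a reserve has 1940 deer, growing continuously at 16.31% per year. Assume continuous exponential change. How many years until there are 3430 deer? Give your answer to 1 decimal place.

3430 = 1940 · e^(0.1631·t)
t = ln(3430/1940) / 0.1631 = ln(1.76804) / 0.1631 = 0.56987 / 0.1631

t ≈ 3.5 years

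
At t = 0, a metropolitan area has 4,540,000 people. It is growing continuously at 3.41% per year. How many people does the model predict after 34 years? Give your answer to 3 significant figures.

≈ 14,500,000 people

P(34) = 4540000 · e^(0.0341·34) = 4540000 · e^(1.1594)
= 4540000 · 3.18802 ≈ 14473610.3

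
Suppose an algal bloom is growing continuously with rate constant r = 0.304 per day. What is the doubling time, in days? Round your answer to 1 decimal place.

doubling time ≈ 2.3 days

doubling time = ln(2) / |r| = 0.69315 / 0.304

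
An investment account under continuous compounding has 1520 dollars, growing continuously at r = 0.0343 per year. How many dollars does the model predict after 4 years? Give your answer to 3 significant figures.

P(4) = 1520 · e^(0.0343·4) = 1520 · e^(0.1372)
= 1520 · 1.14706 ≈ 1743.53

≈ 1,740 dollars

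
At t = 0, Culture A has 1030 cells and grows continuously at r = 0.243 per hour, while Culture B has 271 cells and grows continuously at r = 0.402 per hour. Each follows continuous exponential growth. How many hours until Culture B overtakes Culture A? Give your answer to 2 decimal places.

1030·e^(0.243t) = 271·e^(0.402t)
1030/271 = e^((0.402 − 0.243)t) → ln(3.80074) = 0.159·t
t = 1.3352 / 0.159

t ≈ 8.40 hours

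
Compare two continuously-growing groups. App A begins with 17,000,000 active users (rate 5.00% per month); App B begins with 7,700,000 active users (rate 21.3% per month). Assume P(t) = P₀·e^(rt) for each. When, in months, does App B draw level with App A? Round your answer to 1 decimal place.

t ≈ 4.9 months

17000000·e^(0.05t) = 7700000·e^(0.213t)
17000000/7700000 = e^((0.213 − 0.05)t) → ln(2.20779) = 0.163·t
t = 0.79199 / 0.163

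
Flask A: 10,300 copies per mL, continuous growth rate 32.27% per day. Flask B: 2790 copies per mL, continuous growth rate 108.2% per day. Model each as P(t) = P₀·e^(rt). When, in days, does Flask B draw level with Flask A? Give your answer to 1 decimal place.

t ≈ 1.7 days

10300·e^(0.3227t) = 2790·e^(1.082t)
10300/2790 = e^((1.082 − 0.3227)t) → ln(3.69176) = 0.7593·t
t = 1.3061 / 0.7593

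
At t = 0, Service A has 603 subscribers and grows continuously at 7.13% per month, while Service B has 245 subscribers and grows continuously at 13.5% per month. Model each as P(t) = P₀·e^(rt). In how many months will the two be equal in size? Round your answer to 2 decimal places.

t ≈ 14.14 months

603·e^(0.0713t) = 245·e^(0.135t)
603/245 = e^((0.135 − 0.0713)t) → ln(2.46122) = 0.0637·t
t = 0.90066 / 0.0637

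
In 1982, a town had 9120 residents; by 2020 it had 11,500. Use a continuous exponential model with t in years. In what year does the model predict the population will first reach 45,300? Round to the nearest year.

r = ln(11500/9120) / 38 = 0.23188/38 ≈ 0.006102 per year
t = ln(45300/9120) / r = 1.60284/0.006102 ≈ 262.67 years after 1982

year 2245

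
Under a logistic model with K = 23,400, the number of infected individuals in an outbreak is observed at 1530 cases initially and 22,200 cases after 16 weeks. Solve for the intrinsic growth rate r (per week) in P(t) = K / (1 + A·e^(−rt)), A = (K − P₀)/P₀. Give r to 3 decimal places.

r ≈ 0.349 per week

A = (23400 − 1530)/1530 = 14.29412
22200 = 23400/(1 + 14.29412·e^(−r·16)) → e^(−16r) = (1.05405 − 1)/14.29412 = 0.003782
r = −ln(0.003782)/16 = 5.57762/16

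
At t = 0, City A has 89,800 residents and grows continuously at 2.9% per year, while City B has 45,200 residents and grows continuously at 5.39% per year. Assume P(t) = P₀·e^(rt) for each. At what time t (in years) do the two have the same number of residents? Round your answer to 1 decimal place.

t ≈ 27.6 years

89800·e^(0.029t) = 45200·e^(0.0539t)
89800/45200 = e^((0.0539 − 0.029)t) → ln(1.98673) = 0.0249·t
t = 0.68649 / 0.0249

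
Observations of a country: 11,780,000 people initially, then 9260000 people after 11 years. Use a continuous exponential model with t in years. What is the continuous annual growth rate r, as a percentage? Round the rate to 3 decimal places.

9260000 = 11780000 · e^(r·11)
e^(11r) = 9260000/11780000 = 0.78608
r = ln(0.78608) / 11 = -0.2407 / 11

r ≈ -2.188% per year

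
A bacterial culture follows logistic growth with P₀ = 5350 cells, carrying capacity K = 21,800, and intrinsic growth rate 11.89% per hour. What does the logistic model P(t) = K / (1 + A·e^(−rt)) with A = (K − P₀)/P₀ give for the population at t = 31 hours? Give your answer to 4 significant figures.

≈ 20,240 cells

A = (21800 − 5350)/5350 = 3.07477
P(31) = 21800 / (1 + 3.07477·e^(−0.1189·31)) = 21800 / (1 + 3.07477·0.025075)
= 21800 / 1.0771 ≈ 20239.56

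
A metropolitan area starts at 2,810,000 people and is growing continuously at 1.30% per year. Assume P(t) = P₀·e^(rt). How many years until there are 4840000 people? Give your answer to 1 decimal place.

4840000 = 2810000 · e^(0.013·t)
t = ln(4840000/2810000) / 0.013 = ln(1.72242) / 0.013 = 0.54373 / 0.013

t ≈ 41.8 years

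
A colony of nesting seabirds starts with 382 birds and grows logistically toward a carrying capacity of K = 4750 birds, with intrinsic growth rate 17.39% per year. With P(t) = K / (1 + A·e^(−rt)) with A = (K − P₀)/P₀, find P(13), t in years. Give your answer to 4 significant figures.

A = (4750 − 382)/382 = 11.43455
P(13) = 4750 / (1 + 11.43455·e^(−0.1739·13)) = 4750 / (1 + 11.43455·0.104277)
= 4750 / 2.19237 ≈ 2166.61

≈ 2,167 birds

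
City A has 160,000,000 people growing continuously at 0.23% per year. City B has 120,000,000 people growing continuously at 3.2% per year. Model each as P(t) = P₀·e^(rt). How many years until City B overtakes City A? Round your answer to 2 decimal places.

160000000·e^(0.0023t) = 120000000·e^(0.032t)
160000000/120000000 = e^((0.032 − 0.0023)t) → ln(1.33333) = 0.0297·t
t = 0.28768 / 0.0297

t ≈ 9.69 years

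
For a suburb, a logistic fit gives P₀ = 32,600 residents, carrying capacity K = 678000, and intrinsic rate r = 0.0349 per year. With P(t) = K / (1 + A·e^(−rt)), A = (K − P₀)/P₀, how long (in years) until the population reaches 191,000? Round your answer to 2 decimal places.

t ≈ 58.73 years

A = (678000 − 32600)/32600 = 19.79755
191000 = 678000/(1 + 19.79755·e^(−0.0349t)) → 1 + 19.79755·e^(−0.0349t) = 3.54974
e^(−0.0349t) = 0.128791 → t = ln(7.76454)/0.0349 = 2.04957/0.0349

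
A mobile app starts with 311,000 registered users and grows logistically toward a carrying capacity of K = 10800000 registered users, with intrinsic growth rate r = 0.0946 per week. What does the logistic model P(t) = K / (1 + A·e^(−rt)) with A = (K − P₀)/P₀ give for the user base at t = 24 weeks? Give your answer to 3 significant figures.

A = (10800000 − 311000)/311000 = 33.72669
P(24) = 10800000 / (1 + 33.72669·e^(−0.0946·24)) = 10800000 / (1 + 33.72669·0.103271)
= 10800000 / 4.48298 ≈ 2409109.54

≈ 2,410,000 registered users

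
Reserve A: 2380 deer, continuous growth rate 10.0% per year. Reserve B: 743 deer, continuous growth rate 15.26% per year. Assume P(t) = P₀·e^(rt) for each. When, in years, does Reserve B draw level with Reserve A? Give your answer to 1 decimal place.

t ≈ 22.1 years

2380·e^(0.1t) = 743·e^(0.1526t)
2380/743 = e^((0.1526 − 0.1)t) → ln(3.20323) = 0.0526·t
t = 1.16416 / 0.0526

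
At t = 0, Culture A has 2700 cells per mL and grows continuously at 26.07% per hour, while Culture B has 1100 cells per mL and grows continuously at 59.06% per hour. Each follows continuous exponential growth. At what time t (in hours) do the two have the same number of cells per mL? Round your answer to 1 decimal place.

t ≈ 2.7 hours

2700·e^(0.2607t) = 1100·e^(0.5906t)
2700/1100 = e^((0.5906 − 0.2607)t) → ln(2.45455) = 0.3299·t
t = 0.89794 / 0.3299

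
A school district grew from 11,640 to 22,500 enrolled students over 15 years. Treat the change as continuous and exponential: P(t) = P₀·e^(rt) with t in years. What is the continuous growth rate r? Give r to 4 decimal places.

r ≈ 0.0439 per year

22500 = 11640 · e^(r·15)
e^(15r) = 22500/11640 = 1.93299
r = ln(1.93299) / 15 = 0.65907 / 15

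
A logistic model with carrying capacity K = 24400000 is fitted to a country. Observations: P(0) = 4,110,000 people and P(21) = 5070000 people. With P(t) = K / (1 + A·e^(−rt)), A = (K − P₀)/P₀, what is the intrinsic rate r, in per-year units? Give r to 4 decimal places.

A = (24400000 − 4110000)/4110000 = 4.93674
5070000 = 24400000/(1 + 4.93674·e^(−r·21)) → e^(−21r) = (4.81262 − 1)/4.93674 = 0.772296
r = −ln(0.772296)/21 = 0.25839/21

r ≈ 0.0123 per year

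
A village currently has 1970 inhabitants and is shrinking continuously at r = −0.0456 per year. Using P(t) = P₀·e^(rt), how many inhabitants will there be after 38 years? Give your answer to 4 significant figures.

≈ 348.3 inhabitants

P(38) = 1970 · e^(-0.0456·38) = 1970 · e^(-1.7328)
= 1970 · 0.17679 ≈ 348.27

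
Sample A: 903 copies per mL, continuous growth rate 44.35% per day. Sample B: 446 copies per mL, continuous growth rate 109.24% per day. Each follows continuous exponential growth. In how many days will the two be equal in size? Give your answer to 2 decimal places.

t ≈ 1.09 days

903·e^(0.4435t) = 446·e^(1.0924t)
903/446 = e^((1.0924 − 0.4435)t) → ln(2.02466) = 0.6489·t
t = 0.7054 / 0.6489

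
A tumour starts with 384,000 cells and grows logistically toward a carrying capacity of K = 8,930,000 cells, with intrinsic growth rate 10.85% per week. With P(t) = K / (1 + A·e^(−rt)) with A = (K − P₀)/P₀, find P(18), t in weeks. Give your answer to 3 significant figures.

≈ 2,150,000 cells

A = (8930000 − 384000)/384000 = 22.25521
P(18) = 8930000 / (1 + 22.25521·e^(−0.1085·18)) = 8930000 / (1 + 22.25521·0.141848)
= 8930000 / 4.15685 ≈ 2148259.07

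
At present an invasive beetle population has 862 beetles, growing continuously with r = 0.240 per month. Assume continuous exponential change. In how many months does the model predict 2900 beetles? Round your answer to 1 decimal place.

2900 = 862 · e^(0.24·t)
t = ln(2900/862) / 0.24 = ln(3.36427) / 0.24 = 1.21321 / 0.24

t ≈ 5.1 months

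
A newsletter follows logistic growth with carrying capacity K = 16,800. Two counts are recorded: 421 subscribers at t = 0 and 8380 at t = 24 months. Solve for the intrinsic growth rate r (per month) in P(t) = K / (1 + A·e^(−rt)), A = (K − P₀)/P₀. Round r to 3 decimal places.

r ≈ 0.152 per month

A = (16800 − 421)/421 = 38.90499
8380 = 16800/(1 + 38.90499·e^(−r·24)) → e^(−24r) = (2.00477 − 1)/38.90499 = 0.025826
r = −ln(0.025826)/24 = 3.65636/24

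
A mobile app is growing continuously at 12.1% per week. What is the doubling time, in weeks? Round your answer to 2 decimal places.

doubling time ≈ 5.73 weeks

doubling time = ln(2) / |r| = 0.69315 / 0.121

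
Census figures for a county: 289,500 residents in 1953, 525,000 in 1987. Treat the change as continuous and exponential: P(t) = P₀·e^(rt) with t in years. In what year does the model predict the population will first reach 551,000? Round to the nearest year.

year 1990

r = ln(525000/289500) / 34 = 0.59524/34 ≈ 0.017507 per year
t = ln(551000/289500) / r = 0.64358/0.017507 ≈ 36.76 years after 1953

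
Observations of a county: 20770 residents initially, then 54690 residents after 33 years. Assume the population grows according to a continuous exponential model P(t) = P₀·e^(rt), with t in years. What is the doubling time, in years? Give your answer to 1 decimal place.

doubling time ≈ 23.6 years

r = ln(54690/20770) / 33 = ln(2.63312) / 33 ≈ 0.029339 per year
doubling time = ln 2 / |r| = 0.69315 / 0.029339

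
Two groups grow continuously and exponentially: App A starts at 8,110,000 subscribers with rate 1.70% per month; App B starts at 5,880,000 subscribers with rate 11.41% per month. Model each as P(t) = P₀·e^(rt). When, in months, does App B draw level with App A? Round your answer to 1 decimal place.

8110000·e^(0.017t) = 5880000·e^(0.1141t)
8110000/5880000 = e^((0.1141 − 0.017)t) → ln(1.37925) = 0.0971·t
t = 0.32154 / 0.0971

t ≈ 3.3 months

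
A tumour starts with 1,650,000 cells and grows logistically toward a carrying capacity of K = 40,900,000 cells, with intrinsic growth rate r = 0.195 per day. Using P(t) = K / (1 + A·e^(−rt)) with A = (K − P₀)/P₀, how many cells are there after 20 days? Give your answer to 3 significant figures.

≈ 27,600,000 cells

A = (40900000 − 1650000)/1650000 = 23.78788
P(20) = 40900000 / (1 + 23.78788·e^(−0.195·20)) = 40900000 / (1 + 23.78788·0.020242)
= 40900000 / 1.48151 ≈ 27606928.76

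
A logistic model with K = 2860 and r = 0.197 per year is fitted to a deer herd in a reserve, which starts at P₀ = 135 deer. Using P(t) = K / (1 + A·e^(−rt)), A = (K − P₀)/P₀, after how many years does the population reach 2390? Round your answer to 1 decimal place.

A = (2860 − 135)/135 = 20.18519
2390 = 2860/(1 + 20.18519·e^(−0.197t)) → 1 + 20.18519·e^(−0.197t) = 1.19665
e^(−0.197t) = 0.009742 → t = ln(102.64381)/0.197 = 4.63126/0.197

t ≈ 23.5 years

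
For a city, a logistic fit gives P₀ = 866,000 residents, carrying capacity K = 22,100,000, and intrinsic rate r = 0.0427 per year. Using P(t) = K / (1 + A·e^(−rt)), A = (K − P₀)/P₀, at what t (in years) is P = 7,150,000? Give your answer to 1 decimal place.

t ≈ 57.7 years

A = (22100000 − 866000)/866000 = 24.51963
7150000 = 22100000/(1 + 24.51963·e^(−0.0427t)) → 1 + 24.51963·e^(−0.0427t) = 3.09091
e^(−0.0427t) = 0.085275 → t = ln(11.72678)/0.0427 = 2.46188/0.0427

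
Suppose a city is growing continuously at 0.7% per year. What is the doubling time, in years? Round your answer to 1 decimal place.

doubling time = ln(2) / |r| = 0.69315 / 0.007

doubling time ≈ 99.0 years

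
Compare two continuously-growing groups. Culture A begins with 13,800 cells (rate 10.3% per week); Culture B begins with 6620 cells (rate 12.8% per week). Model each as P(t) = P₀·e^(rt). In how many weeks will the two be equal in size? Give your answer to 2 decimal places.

13800·e^(0.103t) = 6620·e^(0.128t)
13800/6620 = e^((0.128 − 0.103)t) → ln(2.08459) = 0.025·t
t = 0.73457 / 0.025

t ≈ 29.38 weeks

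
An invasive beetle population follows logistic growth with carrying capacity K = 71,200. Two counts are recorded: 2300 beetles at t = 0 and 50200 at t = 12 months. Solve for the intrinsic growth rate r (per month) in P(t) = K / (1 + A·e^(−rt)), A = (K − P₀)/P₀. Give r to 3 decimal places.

A = (71200 − 2300)/2300 = 29.95652
50200 = 71200/(1 + 29.95652·e^(−r·12)) → e^(−12r) = (1.41833 − 1)/29.95652 = 0.013964
r = −ln(0.013964)/12 = 4.27124/12

r ≈ 0.356 per month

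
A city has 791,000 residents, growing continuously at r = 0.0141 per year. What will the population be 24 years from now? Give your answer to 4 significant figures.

P(24) = 791000 · e^(0.0141·24) = 791000 · e^(0.3384)
= 791000 · 1.4027 ≈ 1109536.86

≈ 1,110,000 residents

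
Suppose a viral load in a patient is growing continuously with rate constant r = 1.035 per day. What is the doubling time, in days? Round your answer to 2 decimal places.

doubling time ≈ 0.67 days

doubling time = ln(2) / |r| = 0.69315 / 1.035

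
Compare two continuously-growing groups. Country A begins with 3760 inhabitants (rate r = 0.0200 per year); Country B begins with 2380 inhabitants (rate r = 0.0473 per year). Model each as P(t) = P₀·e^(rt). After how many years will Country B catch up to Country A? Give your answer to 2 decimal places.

3760·e^(0.02t) = 2380·e^(0.0473t)
3760/2380 = e^((0.0473 − 0.02)t) → ln(1.57983) = 0.0273·t
t = 0.45732 / 0.0273

t ≈ 16.75 years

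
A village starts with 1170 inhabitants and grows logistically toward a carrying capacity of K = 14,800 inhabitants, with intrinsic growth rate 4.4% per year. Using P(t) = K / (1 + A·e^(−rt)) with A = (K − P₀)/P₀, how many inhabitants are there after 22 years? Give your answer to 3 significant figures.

A = (14800 − 1170)/1170 = 11.64957
P(22) = 14800 / (1 + 11.64957·e^(−0.044·22)) = 14800 / (1 + 11.64957·0.379842)
= 14800 / 5.425 ≈ 2728.11

≈ 2,730 inhabitants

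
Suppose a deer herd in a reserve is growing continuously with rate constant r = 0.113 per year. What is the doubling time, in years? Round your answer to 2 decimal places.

doubling time = ln(2) / |r| = 0.69315 / 0.113

doubling time ≈ 6.13 years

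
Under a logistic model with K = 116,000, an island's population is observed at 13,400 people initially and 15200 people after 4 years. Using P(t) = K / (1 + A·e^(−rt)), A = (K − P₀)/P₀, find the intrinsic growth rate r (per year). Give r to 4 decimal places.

A = (116000 − 13400)/13400 = 7.65672
15200 = 116000/(1 + 7.65672·e^(−r·4)) → e^(−4r) = (7.63158 − 1)/7.65672 = 0.866113
r = −ln(0.866113)/4 = 0.14374/4

r ≈ 0.0359 per year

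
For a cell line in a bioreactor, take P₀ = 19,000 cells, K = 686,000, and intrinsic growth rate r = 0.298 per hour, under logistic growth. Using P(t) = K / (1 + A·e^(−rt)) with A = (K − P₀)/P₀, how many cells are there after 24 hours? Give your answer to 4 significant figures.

≈ 667,600 cells

A = (686000 − 19000)/19000 = 35.10526
P(24) = 686000 / (1 + 35.10526·e^(−0.298·24)) = 686000 / (1 + 35.10526·0.000783)
= 686000 / 1.0275 ≈ 667641.33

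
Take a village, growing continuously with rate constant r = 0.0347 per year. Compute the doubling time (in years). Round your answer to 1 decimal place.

doubling time ≈ 20.0 years

doubling time = ln(2) / |r| = 0.69315 / 0.0347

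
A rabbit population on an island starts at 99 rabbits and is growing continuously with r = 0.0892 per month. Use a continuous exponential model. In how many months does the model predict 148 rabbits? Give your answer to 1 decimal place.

148 = 99 · e^(0.0892·t)
t = ln(148/99) / 0.0892 = ln(1.49495) / 0.0892 = 0.40209 / 0.0892

t ≈ 4.5 months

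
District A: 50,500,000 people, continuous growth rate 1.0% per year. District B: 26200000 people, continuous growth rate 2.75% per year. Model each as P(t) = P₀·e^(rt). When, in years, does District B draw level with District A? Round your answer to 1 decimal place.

t ≈ 37.5 years

50500000·e^(0.01t) = 26200000·e^(0.0275t)
50500000/26200000 = e^((0.0275 − 0.01)t) → ln(1.92748) = 0.0175·t
t = 0.65621 / 0.0175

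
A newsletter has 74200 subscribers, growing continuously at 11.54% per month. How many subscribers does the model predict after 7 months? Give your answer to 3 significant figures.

≈ 166,000 subscribers

P(7) = 74200 · e^(0.1154·7) = 74200 · e^(0.8078)
= 74200 · 2.24297 ≈ 166428.23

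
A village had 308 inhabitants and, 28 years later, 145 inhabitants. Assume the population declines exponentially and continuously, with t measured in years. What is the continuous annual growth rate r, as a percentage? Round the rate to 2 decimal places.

r ≈ -2.69% per year

145 = 308 · e^(r·28)
e^(28r) = 145/308 = 0.47078
r = ln(0.47078) / 28 = -0.75337 / 28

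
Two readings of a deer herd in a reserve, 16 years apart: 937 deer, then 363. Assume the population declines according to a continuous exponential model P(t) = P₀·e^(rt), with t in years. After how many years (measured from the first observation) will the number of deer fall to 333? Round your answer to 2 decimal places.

r = ln(363/937) / 16 ≈ -0.059268 per year
t = ln(333/937) / r = -1.03454 / -0.059268 ≈ 17.455

t ≈ 17.46 years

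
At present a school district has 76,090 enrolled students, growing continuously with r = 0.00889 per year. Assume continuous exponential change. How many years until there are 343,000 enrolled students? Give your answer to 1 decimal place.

343000 = 76090 · e^(0.00889·t)
t = ln(343000/76090) / 0.00889 = ln(4.50782) / 0.00889 = 1.50581 / 0.00889

t ≈ 169.4 years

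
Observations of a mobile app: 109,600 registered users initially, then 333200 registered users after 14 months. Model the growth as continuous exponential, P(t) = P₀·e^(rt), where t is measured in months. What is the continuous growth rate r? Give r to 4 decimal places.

333200 = 109600 · e^(r·14)
e^(14r) = 333200/109600 = 3.04015
r = ln(3.04015) / 14 = 1.11191 / 14

r ≈ 0.0794 per month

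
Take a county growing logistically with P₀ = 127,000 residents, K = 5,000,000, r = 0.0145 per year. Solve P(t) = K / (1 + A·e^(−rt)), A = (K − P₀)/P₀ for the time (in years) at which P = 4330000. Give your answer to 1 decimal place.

A = (5000000 − 127000)/127000 = 38.37008
4330000 = 5000000/(1 + 38.37008·e^(−0.0145t)) → 1 + 38.37008·e^(−0.0145t) = 1.15473
e^(−0.0145t) = 0.004033 → t = ln(247.97379)/0.0145 = 5.51332/0.0145

t ≈ 380.2 years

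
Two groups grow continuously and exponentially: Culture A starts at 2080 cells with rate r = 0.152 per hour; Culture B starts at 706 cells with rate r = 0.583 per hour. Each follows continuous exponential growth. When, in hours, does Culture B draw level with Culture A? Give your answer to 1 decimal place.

2080·e^(0.152t) = 706·e^(0.583t)
2080/706 = e^((0.583 − 0.152)t) → ln(2.94618) = 0.431·t
t = 1.08051 / 0.431

t ≈ 2.5 hours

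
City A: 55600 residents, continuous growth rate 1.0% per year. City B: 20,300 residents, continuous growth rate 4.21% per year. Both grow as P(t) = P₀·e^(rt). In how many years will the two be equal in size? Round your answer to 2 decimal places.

t ≈ 31.39 years

55600·e^(0.01t) = 20300·e^(0.0421t)
55600/20300 = e^((0.0421 − 0.01)t) → ln(2.73892) = 0.0321·t
t = 1.00756 / 0.0321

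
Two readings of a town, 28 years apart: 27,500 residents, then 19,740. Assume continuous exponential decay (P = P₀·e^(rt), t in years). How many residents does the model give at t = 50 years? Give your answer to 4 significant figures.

≈ 15,210 residents

r = ln(19740/27500) / 28 ≈ -0.011841 per year
P(50) = 27500 · e^(-0.011841·50) = 27500 · 0.5532 ≈ 15213.03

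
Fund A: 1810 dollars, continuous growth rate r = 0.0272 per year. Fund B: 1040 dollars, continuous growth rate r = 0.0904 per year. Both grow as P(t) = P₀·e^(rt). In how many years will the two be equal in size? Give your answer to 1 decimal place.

1810·e^(0.0272t) = 1040·e^(0.0904t)
1810/1040 = e^((0.0904 − 0.0272)t) → ln(1.74038) = 0.0632·t
t = 0.55411 / 0.0632

t ≈ 8.8 years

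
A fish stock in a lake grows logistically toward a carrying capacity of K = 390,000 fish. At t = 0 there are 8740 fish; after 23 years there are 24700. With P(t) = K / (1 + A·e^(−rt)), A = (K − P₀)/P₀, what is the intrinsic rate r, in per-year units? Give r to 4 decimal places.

r ≈ 0.0470 per year

A = (390000 − 8740)/8740 = 43.62243
24700 = 390000/(1 + 43.62243·e^(−r·23)) → e^(−23r) = (15.78947 − 1)/43.62243 = 0.339034
r = −ln(0.339034)/23 = 1.08166/23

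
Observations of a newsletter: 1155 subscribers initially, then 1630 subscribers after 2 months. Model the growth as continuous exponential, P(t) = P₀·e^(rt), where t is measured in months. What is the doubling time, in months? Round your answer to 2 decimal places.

r = ln(1630/1155) / 2 = ln(1.41126) / 2 ≈ 0.17224 per month
doubling time = ln 2 / |r| = 0.69315 / 0.17224

doubling time ≈ 4.02 months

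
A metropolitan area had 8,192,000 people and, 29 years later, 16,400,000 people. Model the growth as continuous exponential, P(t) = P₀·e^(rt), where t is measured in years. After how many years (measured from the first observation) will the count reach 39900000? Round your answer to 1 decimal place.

r = ln(16400000/8192000) / 29 ≈ 0.023935 per year
t = ln(39900000/8192000) / r = 1.58322 / 0.023935 ≈ 66.146

t ≈ 66.1 years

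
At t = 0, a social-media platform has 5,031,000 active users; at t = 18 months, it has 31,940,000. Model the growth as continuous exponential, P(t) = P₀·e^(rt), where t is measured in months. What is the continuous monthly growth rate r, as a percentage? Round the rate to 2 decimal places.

31940000 = 5031000 · e^(r·18)
e^(18r) = 31940000/5031000 = 6.34864
r = ln(6.34864) / 18 = 1.84824 / 18

r ≈ 10.27% per month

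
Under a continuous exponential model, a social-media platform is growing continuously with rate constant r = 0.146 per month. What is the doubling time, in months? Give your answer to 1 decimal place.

doubling time ≈ 4.7 months

doubling time = ln(2) / |r| = 0.69315 / 0.146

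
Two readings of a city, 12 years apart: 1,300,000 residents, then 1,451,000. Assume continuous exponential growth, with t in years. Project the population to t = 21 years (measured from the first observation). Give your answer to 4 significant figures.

r = ln(1451000/1300000) / 12 ≈ 0.009157 per year
P(21) = 1300000 · e^(0.009157·21) = 1300000 · 1.21204 ≈ 1575652.55

≈ 1,576,000 residents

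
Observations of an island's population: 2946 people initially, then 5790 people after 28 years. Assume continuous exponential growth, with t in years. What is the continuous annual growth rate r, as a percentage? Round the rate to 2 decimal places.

r ≈ 2.41% per year

5790 = 2946 · e^(r·28)
e^(28r) = 5790/2946 = 1.96538
r = ln(1.96538) / 28 = 0.67568 / 28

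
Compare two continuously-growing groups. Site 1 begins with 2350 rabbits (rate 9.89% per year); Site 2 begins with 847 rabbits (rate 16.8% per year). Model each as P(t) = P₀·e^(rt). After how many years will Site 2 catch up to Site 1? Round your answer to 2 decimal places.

2350·e^(0.0989t) = 847·e^(0.168t)
2350/847 = e^((0.168 − 0.0989)t) → ln(2.7745) = 0.0691·t
t = 1.02047 / 0.0691

t ≈ 14.77 years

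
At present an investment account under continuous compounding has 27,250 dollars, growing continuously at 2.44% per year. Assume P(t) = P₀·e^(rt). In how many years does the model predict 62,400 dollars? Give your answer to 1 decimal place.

62400 = 27250 · e^(0.0244·t)
t = ln(62400/27250) / 0.0244 = ln(2.28991) / 0.0244 = 0.82851 / 0.0244

t ≈ 34.0 years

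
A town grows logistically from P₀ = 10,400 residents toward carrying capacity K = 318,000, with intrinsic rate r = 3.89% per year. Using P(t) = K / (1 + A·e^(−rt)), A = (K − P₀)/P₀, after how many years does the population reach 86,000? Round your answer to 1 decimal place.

t ≈ 61.6 years

A = (318000 − 10400)/10400 = 29.57692
86000 = 318000/(1 + 29.57692·e^(−0.0389t)) → 1 + 29.57692·e^(−0.0389t) = 3.69767
e^(−0.0389t) = 0.091209 → t = ln(10.96386)/0.0389 = 2.3946/0.0389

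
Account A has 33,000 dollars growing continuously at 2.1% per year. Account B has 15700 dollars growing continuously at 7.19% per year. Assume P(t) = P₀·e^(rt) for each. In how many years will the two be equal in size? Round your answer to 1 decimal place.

t ≈ 14.6 years

33000·e^(0.021t) = 15700·e^(0.0719t)
33000/15700 = e^((0.0719 − 0.021)t) → ln(2.10191) = 0.0509·t
t = 0.74285 / 0.0509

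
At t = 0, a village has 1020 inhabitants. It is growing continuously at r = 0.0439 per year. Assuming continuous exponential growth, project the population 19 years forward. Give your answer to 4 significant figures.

P(19) = 1020 · e^(0.0439·19) = 1020 · e^(0.8341)
= 1020 · 2.30274 ≈ 2348.8

≈ 2,349 inhabitants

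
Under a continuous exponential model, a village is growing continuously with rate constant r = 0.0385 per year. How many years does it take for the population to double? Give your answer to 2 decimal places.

doubling time = ln(2) / |r| = 0.69315 / 0.0385

doubling time ≈ 18.00 years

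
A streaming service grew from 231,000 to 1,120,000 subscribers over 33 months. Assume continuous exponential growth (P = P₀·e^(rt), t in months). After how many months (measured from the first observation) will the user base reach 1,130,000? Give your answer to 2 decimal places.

t ≈ 33.19 months

r = ln(1120000/231000) / 33 ≈ 0.047838 per month
t = ln(1130000/231000) / r = 1.58756 / 0.047838 ≈ 33.186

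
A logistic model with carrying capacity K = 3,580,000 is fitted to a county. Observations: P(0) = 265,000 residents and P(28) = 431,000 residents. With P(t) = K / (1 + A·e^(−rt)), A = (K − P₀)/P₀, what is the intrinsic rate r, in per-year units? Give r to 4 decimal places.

A = (3580000 − 265000)/265000 = 12.50943
431000 = 3580000/(1 + 12.50943·e^(−r·28)) → e^(−28r) = (8.30626 − 1)/12.50943 = 0.58406
r = −ln(0.58406)/28 = 0.53775/28

r ≈ 0.0192 per year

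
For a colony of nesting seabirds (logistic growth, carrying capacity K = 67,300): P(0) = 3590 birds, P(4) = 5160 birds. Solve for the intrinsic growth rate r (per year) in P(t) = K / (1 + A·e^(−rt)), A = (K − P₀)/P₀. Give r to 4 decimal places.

r ≈ 0.0969 per year

A = (67300 − 3590)/3590 = 17.74652
5160 = 67300/(1 + 17.74652·e^(−r·4)) → e^(−4r) = (13.04264 − 1)/17.74652 = 0.678591
r = −ln(0.678591)/4 = 0.38774/4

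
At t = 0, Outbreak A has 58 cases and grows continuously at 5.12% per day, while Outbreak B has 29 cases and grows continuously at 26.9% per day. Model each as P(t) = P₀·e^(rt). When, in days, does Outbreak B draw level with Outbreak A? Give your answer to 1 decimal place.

58·e^(0.0512t) = 29·e^(0.269t)
58/29 = e^((0.269 − 0.0512)t) → ln(2) = 0.2178·t
t = 0.69315 / 0.2178

t ≈ 3.2 days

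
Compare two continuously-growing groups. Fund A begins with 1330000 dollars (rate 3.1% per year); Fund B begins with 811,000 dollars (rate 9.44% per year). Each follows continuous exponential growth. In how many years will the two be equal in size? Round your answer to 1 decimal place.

t ≈ 7.8 years

1330000·e^(0.031t) = 811000·e^(0.0944t)
1330000/811000 = e^((0.0944 − 0.031)t) → ln(1.63995) = 0.0634·t
t = 0.49467 / 0.0634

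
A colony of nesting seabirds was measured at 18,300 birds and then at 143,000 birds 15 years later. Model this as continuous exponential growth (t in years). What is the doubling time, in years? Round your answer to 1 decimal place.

r = ln(143000/18300) / 15 = ln(7.81421) / 15 ≈ 0.137063 per year
doubling time = ln 2 / |r| = 0.69315 / 0.137063

doubling time ≈ 5.1 years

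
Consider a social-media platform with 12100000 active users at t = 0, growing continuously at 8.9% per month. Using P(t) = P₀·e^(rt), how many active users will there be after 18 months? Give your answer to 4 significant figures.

≈ 60,050,000 active users

P(18) = 12100000 · e^(0.089·18) = 12100000 · e^(1.602)
= 12100000 · 4.96295 ≈ 60051675.66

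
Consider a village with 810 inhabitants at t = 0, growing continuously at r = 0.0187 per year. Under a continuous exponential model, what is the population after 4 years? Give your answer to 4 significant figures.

≈ 872.9 inhabitants

P(4) = 810 · e^(0.0187·4) = 810 · e^(0.0748)
= 810 · 1.07767 ≈ 872.91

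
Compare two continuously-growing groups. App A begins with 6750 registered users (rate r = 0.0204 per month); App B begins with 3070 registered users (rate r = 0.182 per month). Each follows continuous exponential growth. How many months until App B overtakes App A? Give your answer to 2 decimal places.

t ≈ 4.88 months

6750·e^(0.0204t) = 3070·e^(0.182t)
6750/3070 = e^((0.182 − 0.0204)t) → ln(2.1987) = 0.1616·t
t = 0.78786 / 0.1616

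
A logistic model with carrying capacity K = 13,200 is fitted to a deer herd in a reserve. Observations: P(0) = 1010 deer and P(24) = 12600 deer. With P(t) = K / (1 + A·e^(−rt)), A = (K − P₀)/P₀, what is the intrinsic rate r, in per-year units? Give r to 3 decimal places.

r ≈ 0.231 per year

A = (13200 − 1010)/1010 = 12.06931
12600 = 13200/(1 + 12.06931·e^(−r·24)) → e^(−24r) = (1.04762 − 1)/12.06931 = 0.003945
r = −ln(0.003945)/24 = 5.53519/24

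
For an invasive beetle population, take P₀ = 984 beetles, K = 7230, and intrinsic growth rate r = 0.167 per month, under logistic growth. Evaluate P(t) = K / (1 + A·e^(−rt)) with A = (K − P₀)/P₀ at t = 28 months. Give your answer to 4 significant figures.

≈ 6,826 beetles

A = (7230 − 984)/984 = 6.34756
P(28) = 7230 / (1 + 6.34756·e^(−0.167·28)) = 7230 / (1 + 6.34756·0.009316)
= 7230 / 1.05914 ≈ 6826.32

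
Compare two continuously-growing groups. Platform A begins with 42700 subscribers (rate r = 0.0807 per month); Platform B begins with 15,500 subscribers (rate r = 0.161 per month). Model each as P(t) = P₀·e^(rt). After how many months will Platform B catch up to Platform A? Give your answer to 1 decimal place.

42700·e^(0.0807t) = 15500·e^(0.161t)
42700/15500 = e^((0.161 − 0.0807)t) → ln(2.75484) = 0.0803·t
t = 1.01336 / 0.0803

t ≈ 12.6 months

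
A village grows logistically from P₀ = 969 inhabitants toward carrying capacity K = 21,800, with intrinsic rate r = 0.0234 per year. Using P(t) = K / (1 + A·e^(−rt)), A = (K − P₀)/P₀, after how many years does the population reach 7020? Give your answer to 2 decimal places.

A = (21800 − 969)/969 = 21.49742
7020 = 21800/(1 + 21.49742·e^(−0.0234t)) → 1 + 21.49742·e^(−0.0234t) = 3.10541
e^(−0.0234t) = 0.097938 → t = ln(10.21055)/0.0234 = 2.32342/0.0234

t ≈ 99.29 years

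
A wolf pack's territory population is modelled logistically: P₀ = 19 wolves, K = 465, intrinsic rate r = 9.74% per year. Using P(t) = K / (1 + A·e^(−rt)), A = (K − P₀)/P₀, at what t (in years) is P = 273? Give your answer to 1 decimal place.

t ≈ 36.0 years

A = (465 − 19)/19 = 23.47368
273 = 465/(1 + 23.47368·e^(−0.0974t)) → 1 + 23.47368·e^(−0.0974t) = 1.7033
e^(−0.0974t) = 0.029961 → t = ln(33.37664)/0.0974 = 3.50786/0.0974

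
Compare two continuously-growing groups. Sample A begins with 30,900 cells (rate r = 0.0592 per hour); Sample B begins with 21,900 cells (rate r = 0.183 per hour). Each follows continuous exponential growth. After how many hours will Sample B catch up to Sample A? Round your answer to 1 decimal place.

t ≈ 2.8 hours

30900·e^(0.0592t) = 21900·e^(0.183t)
30900/21900 = e^((0.183 − 0.0592)t) → ln(1.41096) = 0.1238·t
t = 0.34427 / 0.1238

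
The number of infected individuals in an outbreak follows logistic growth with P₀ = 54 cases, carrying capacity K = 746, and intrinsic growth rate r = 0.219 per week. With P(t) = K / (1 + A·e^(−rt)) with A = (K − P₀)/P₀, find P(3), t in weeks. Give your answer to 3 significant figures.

A = (746 − 54)/54 = 12.81481
P(3) = 746 / (1 + 12.81481·e^(−0.219·3)) = 746 / (1 + 12.81481·0.518404)
= 746 / 7.64325 ≈ 97.6

≈ 97.6 cases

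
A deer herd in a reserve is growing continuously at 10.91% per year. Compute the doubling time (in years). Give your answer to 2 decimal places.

doubling time = ln(2) / |r| = 0.69315 / 0.1091

doubling time ≈ 6.35 years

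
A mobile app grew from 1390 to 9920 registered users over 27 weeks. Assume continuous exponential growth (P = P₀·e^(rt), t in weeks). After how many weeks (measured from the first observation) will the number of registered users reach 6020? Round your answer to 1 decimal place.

t ≈ 20.1 weeks

r = ln(9920/1390) / 27 ≈ 0.072787 per week
t = ln(6020/1390) / r = 1.46578 / 0.072787 ≈ 20.138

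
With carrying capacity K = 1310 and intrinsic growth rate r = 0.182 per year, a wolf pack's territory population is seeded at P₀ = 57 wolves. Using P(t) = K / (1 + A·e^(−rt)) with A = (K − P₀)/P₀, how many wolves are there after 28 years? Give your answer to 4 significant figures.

≈ 1,155 wolves

A = (1310 − 57)/57 = 21.98246
P(28) = 1310 / (1 + 21.98246·e^(−0.182·28)) = 1310 / (1 + 21.98246·0.006121)
= 1310 / 1.13456 ≈ 1154.63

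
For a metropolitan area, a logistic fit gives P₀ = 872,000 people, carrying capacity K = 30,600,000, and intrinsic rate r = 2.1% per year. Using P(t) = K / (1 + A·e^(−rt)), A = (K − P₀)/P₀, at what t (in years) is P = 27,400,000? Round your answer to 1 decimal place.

t ≈ 270.3 years

A = (30600000 − 872000)/872000 = 34.09174
27400000 = 30600000/(1 + 34.09174·e^(−0.021t)) → 1 + 34.09174·e^(−0.021t) = 1.11679
e^(−0.021t) = 0.003426 → t = ln(291.91055)/0.021 = 5.67645/0.021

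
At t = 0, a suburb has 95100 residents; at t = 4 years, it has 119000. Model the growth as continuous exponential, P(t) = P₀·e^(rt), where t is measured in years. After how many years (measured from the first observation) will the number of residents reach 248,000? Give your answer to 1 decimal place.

r = ln(119000/95100) / 4 ≈ 0.056049 per year
t = ln(248000/95100) / r = 0.9585 / 0.056049 ≈ 17.101

t ≈ 17.1 years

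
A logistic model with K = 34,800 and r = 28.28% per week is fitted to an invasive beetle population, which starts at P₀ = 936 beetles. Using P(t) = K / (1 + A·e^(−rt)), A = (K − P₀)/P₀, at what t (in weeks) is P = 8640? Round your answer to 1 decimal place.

t ≈ 8.8 weeks

A = (34800 − 936)/936 = 36.17949
8640 = 34800/(1 + 36.17949·e^(−0.2828t)) → 1 + 36.17949·e^(−0.2828t) = 4.02778
e^(−0.2828t) = 0.083688 → t = ln(11.94919)/0.2828 = 2.48066/0.2828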